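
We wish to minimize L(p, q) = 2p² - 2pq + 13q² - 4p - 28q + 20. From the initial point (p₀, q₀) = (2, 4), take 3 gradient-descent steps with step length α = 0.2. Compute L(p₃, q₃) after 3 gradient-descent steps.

573140

∇L = (4p - 2q - 4, -2p + 26q - 28)
(p₁, q₁) = (2, 4) − 0.2·(-4, 72) = (2.8, -10.4)
(p₂, q₂) = (2.8, -10.4) − 0.2·(28, -304) = (-2.8, 50.4)
(p₃, q₃) = (-2.8, 50.4) − 0.2·(-116, 1288) = (20.4, -207.2)
L(20.4, -207.2) = 573140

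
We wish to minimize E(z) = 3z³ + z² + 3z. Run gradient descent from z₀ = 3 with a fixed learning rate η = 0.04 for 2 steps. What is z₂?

E′(z) = 9z² + 2z + 3
z₁ = 3 − 0.04·90 = -0.6
z₂ = -0.6 − 0.04·5.04 = -0.8016

-0.8016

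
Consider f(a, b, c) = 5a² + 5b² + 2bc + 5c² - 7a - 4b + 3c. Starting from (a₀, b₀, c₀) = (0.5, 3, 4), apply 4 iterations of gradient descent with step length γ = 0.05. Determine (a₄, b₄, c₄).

∇f = (10a - 7, 10b + 2c - 4, 2b + 10c + 3)
(a₁, b₁, c₁) = (0.5, 3, 4) − 0.05·(-2, 34, 49) = (0.6, 1.3, 1.55)
(a₂, b₂, c₂) = (0.6, 1.3, 1.55) − 0.05·(-1, 12.1, 21.1) = (0.65, 0.695, 0.495)
(a₃, b₃, c₃) = (0.65, 0.695, 0.495) − 0.05·(-0.5, 3.94, 9.34) = (0.675, 0.498, 0.028)
(a₄, b₄, c₄) = (0.675, 0.498, 0.028) − 0.05·(-0.25, 1.036, 4.276) = (0.6875, 0.4462, -0.1858)

(0.6875, 0.4462, -0.1858)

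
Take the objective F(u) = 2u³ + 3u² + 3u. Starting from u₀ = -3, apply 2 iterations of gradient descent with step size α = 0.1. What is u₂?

-31.626

F′(u) = 6u² + 6u + 3
Step 1: F′(-3) = 39; u₁ = -3 − 0.1·39 = -6.9
Step 2: F′(-6.9) = 247.26; u₂ = -6.9 − 0.1·247.26 = -31.626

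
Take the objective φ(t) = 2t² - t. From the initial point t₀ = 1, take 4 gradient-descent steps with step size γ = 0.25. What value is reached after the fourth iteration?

φ′(t) = 4t - 1
Step 1: φ′(1) = 3; t₁ = 1 − 0.25·3 = 0.25
Step 2: φ′(0.25) = 0; t₂ = 0.25 − 0.25·0 = 0.25
Step 3: φ′(0.25) = 0; t₃ = 0.25 − 0.25·0 = 0.25
Step 4: φ′(0.25) = 0; t₄ = 0.25 − 0.25·0 = 0.25

0.25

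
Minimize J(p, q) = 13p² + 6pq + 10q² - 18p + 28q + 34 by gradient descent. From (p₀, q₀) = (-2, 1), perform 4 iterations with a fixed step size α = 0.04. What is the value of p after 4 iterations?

∇J = (26p + 6q - 18, 6p + 20q + 28)
(p₁, q₁) = (-2, 1) − 0.04·(-64, 36) = (0.56, -0.44)
(p₂, q₂) = (0.56, -0.44) − 0.04·(-6.08, 22.56) = (0.8032, -1.3424)
(p₃, q₃) = (0.8032, -1.3424) − 0.04·(-5.1712, 5.9712) = (1.010048, -1.581248)
(p₄, q₄) = (1.010048, -1.581248) − 0.04·(-1.22624, 2.435328) = (1.0590976, -1.67866112)
p = 1.0590976

1.0590976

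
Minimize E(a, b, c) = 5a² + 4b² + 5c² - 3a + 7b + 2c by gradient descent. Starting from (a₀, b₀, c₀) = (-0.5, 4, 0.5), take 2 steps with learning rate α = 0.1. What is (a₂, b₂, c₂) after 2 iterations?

∇E = (10a - 3, 8b + 7, 10c + 2)
Step 1: at (-0.5, 4, 0.5), ∇E = (-8, 39, 7) → (-0.5, 4, 0.5) − 0.1·(-8, 39, 7) = (0.3, 0.1, -0.2)
Step 2: at (0.3, 0.1, -0.2), ∇E = (0, 7.8, 0) → (0.3, 0.1, -0.2) − 0.1·(0, 7.8, 0) = (0.3, -0.68, -0.2)

(0.3, -0.68, -0.2)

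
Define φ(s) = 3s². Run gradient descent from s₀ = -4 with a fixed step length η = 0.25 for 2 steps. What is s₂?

-1

φ′(s) = 6s
s₁ = -4 − 0.25·(-24) = 2
s₂ = 2 − 0.25·12 = -1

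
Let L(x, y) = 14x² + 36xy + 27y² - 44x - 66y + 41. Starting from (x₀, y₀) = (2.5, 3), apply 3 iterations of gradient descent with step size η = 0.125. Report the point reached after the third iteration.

(-1174.78125, -1672.546875)

∇L = (28x + 36y - 44, 36x + 54y - 66)
(x₁, y₁) = (2.5, 3) − 0.125·(134, 186) = (-14.25, -20.25)
(x₂, y₂) = (-14.25, -20.25) − 0.125·(-1172, -1672.5) = (132.25, 188.8125)
(x₃, y₃) = (132.25, 188.8125) − 0.125·(10456.25, 14890.875) = (-1174.78125, -1672.546875)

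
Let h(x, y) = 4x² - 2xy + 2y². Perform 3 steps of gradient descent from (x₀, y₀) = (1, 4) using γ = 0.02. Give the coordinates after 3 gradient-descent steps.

(0.969088, 3.22496)

∇h = (8x - 2y, -2x + 4y)
Step 1: at (1, 4), ∇h = (0, 14) → (1, 4) − 0.02·(0, 14) = (1, 3.72)
Step 2: at (1, 3.72), ∇h = (0.56, 12.88) → (1, 3.72) − 0.02·(0.56, 12.88) = (0.9888, 3.4624)
Step 3: at (0.9888, 3.4624), ∇h = (0.9856, 11.872) → (0.9888, 3.4624) − 0.02·(0.9856, 11.872) = (0.969088, 3.22496)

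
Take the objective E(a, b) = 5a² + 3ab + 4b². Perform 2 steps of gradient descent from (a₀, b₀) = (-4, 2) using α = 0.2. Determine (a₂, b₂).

∇E = (10a + 3b, 3a + 8b)
Step 1: at (-4, 2), ∇E = (-34, 4) → (-4, 2) − 0.2·(-34, 4) = (2.8, 1.2)
Step 2: at (2.8, 1.2), ∇E = (31.6, 18) → (2.8, 1.2) − 0.2·(31.6, 18) = (-3.52, -2.4)

(-3.52, -2.4)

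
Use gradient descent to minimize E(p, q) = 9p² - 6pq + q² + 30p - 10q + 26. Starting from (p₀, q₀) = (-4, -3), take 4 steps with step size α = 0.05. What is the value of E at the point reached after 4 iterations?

1

∇E = (18p - 6q + 30, -6p + 2q - 10)
(p₁, q₁) = (-4, -3) − 0.05·(-24, 8) = (-2.8, -3.4)
(p₂, q₂) = (-2.8, -3.4) − 0.05·(0, 0) = (-2.8, -3.4)
(p₃, q₃) = (-2.8, -3.4) − 0.05·(0, 0) = (-2.8, -3.4)
(p₄, q₄) = (-2.8, -3.4) − 0.05·(0, 0) = (-2.8, -3.4)
E(-2.8, -3.4) = 1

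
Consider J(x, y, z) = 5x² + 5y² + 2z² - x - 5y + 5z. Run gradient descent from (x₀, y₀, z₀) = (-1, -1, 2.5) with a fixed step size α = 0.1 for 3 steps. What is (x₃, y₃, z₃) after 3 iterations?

(0.1, 0.5, -0.44)

∇J = (10x - 1, 10y - 5, 4z + 5)
Step 1: at (-1, -1, 2.5), ∇J = (-11, -15, 15) → (-1, -1, 2.5) − 0.1·(-11, -15, 15) = (0.1, 0.5, 1)
Step 2: at (0.1, 0.5, 1), ∇J = (0, 0, 9) → (0.1, 0.5, 1) − 0.1·(0, 0, 9) = (0.1, 0.5, 0.1)
Step 3: at (0.1, 0.5, 0.1), ∇J = (0, 0, 5.4) → (0.1, 0.5, 0.1) − 0.1·(0, 0, 5.4) = (0.1, 0.5, -0.44)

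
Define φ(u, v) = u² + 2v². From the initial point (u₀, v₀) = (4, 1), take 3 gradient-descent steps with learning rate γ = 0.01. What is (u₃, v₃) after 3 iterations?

∇φ = (2u, 4v)
(u₁, v₁) = (4, 1) − 0.01·(8, 4) = (3.92, 0.96)
(u₂, v₂) = (3.92, 0.96) − 0.01·(7.84, 3.84) = (3.8416, 0.9216)
(u₃, v₃) = (3.8416, 0.9216) − 0.01·(7.6832, 3.6864) = (3.764768, 0.884736)

(3.764768, 0.884736)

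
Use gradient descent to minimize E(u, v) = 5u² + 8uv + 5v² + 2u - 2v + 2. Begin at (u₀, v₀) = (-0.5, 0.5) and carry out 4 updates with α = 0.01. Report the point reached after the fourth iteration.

(-0.53881592, 0.53881592)

∇E = (10u + 8v + 2, 8u + 10v - 2)
Step 1: at (-0.5, 0.5), ∇E = (1, -1) → (-0.5, 0.5) − 0.01·(1, -1) = (-0.51, 0.51)
Step 2: at (-0.51, 0.51), ∇E = (0.98, -0.98) → (-0.51, 0.51) − 0.01·(0.98, -0.98) = (-0.5198, 0.5198)
Step 3: at (-0.5198, 0.5198), ∇E = (0.9604, -0.9604) → (-0.5198, 0.5198) − 0.01·(0.9604, -0.9604) = (-0.529404, 0.529404)
Step 4: at (-0.529404, 0.529404), ∇E = (0.941192, -0.941192) → (-0.529404, 0.529404) − 0.01·(0.941192, -0.941192) = (-0.53881592, 0.53881592)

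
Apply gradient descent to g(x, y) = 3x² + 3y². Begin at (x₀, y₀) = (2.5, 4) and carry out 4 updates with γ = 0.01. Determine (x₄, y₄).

(1.9518724, 3.12299584)

∇g = (6x, 6y)
(x₁, y₁) = (2.5, 4) − 0.01·(15, 24) = (2.35, 3.76)
(x₂, y₂) = (2.35, 3.76) − 0.01·(14.1, 22.56) = (2.209, 3.5344)
(x₃, y₃) = (2.209, 3.5344) − 0.01·(13.254, 21.2064) = (2.07646, 3.322336)
(x₄, y₄) = (2.07646, 3.322336) − 0.01·(12.45876, 19.934016) = (1.9518724, 3.12299584)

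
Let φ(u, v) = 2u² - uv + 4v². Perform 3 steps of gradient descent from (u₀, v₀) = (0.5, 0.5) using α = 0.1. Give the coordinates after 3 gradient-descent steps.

(0.1415, 0.0355)

∇φ = (4u - v, -u + 8v)
(u₁, v₁) = (0.5, 0.5) − 0.1·(1.5, 3.5) = (0.35, 0.15)
(u₂, v₂) = (0.35, 0.15) − 0.1·(1.25, 0.85) = (0.225, 0.065)
(u₃, v₃) = (0.225, 0.065) − 0.1·(0.835, 0.295) = (0.1415, 0.0355)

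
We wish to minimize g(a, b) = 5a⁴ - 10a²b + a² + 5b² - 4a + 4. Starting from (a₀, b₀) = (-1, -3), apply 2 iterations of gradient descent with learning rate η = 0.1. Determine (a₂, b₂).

(-856.272, 57.76)

∇g = (20a³ - 20ab + 2a - 4, -10a² + 10b)
(a₁, b₁) = (-1, -3) − 0.1·(-86, -40) = (7.6, 1)
(a₂, b₂) = (7.6, 1) − 0.1·(8638.72, -567.6) = (-856.272, 57.76)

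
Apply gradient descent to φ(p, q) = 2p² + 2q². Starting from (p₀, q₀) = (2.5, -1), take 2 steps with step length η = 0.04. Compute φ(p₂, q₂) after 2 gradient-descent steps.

7.21913472

∇φ = (4p, 4q)
(p₁, q₁) = (2.5, -1) − 0.04·(10, -4) = (2.1, -0.84)
(p₂, q₂) = (2.1, -0.84) − 0.04·(8.4, -3.36) = (1.764, -0.7056)
φ(1.764, -0.7056) = 7.21913472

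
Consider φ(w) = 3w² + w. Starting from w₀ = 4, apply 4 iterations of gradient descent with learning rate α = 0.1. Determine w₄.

-0.06

φ′(w) = 6w + 1
w₁ = 4 − 0.1·25 = 1.5
w₂ = 1.5 − 0.1·10 = 0.5
w₃ = 0.5 − 0.1·4 = 0.1
w₄ = 0.1 − 0.1·1.6 = -0.06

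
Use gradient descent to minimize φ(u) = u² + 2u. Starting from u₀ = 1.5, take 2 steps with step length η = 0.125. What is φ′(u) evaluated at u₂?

φ′(u) = 2u + 2
Step 1: φ′(1.5) = 5; u₁ = 1.5 − 0.125·5 = 0.875
Step 2: φ′(0.875) = 3.75; u₂ = 0.875 − 0.125·3.75 = 0.40625
φ′(u) at (0.40625) = 2.8125

2.8125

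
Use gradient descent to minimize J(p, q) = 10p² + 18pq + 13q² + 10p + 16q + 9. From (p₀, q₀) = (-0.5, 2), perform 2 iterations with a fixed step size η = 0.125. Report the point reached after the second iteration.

(18.34375, 21.34375)

∇J = (20p + 18q + 10, 18p + 26q + 16)
(p₁, q₁) = (-0.5, 2) − 0.125·(36, 59) = (-5, -5.375)
(p₂, q₂) = (-5, -5.375) − 0.125·(-186.75, -213.75) = (18.34375, 21.34375)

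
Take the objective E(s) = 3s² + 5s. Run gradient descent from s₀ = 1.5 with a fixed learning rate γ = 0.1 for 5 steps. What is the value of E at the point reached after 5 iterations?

E′(s) = 6s + 5
s₁ = 1.5 − 0.1·14 = 0.1
s₂ = 0.1 − 0.1·5.6 = -0.46
s₃ = -0.46 − 0.1·2.24 = -0.684
s₄ = -0.684 − 0.1·0.896 = -0.7736
s₅ = -0.7736 − 0.1·0.3584 = -0.80944
E(-0.80944) = -2.0816206592

-2.0816206592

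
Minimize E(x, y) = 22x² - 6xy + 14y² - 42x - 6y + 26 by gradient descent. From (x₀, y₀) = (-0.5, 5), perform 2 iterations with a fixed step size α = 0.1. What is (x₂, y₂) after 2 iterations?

(-31.28, 21.6)

∇E = (44x - 6y - 42, -6x + 28y - 6)
Step 1: at (-0.5, 5), ∇E = (-94, 137) → (-0.5, 5) − 0.1·(-94, 137) = (8.9, -8.7)
Step 2: at (8.9, -8.7), ∇E = (401.8, -303) → (8.9, -8.7) − 0.1·(401.8, -303) = (-31.28, 21.6)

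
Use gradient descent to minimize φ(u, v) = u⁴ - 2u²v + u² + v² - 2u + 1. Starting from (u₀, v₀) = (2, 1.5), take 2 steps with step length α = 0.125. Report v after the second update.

1.734375

∇φ = (4u³ - 4uv + 2u - 2, -2u² + 2v)
Step 1: at (2, 1.5), ∇φ = (22, -5) → (2, 1.5) − 0.125·(22, -5) = (-0.75, 2.125)
Step 2: at (-0.75, 2.125), ∇φ = (1.1875, 3.125) → (-0.75, 2.125) − 0.125·(1.1875, 3.125) = (-0.8984375, 1.734375)
v = 1.734375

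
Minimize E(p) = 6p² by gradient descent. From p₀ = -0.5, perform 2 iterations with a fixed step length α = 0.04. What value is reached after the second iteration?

-0.1352

E′(p) = 12p
Step 1: E′(-0.5) = -6; p₁ = -0.5 − 0.04·(-6) = -0.26
Step 2: E′(-0.26) = -3.12; p₂ = -0.26 − 0.04·(-3.12) = -0.1352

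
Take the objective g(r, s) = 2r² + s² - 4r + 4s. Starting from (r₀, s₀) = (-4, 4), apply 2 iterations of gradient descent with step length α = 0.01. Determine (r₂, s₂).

(-3.608, 3.7624)

∇g = (4r - 4, 2s + 4)
(r₁, s₁) = (-4, 4) − 0.01·(-20, 12) = (-3.8, 3.88)
(r₂, s₂) = (-3.8, 3.88) − 0.01·(-19.2, 11.76) = (-3.608, 3.7624)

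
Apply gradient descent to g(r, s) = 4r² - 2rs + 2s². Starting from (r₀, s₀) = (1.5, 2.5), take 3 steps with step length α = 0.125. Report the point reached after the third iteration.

(0.2421875, 0.5859375)

∇g = (8r - 2s, -2r + 4s)
(r₁, s₁) = (1.5, 2.5) − 0.125·(7, 7) = (0.625, 1.625)
(r₂, s₂) = (0.625, 1.625) − 0.125·(1.75, 5.25) = (0.40625, 0.96875)
(r₃, s₃) = (0.40625, 0.96875) − 0.125·(1.3125, 3.0625) = (0.2421875, 0.5859375)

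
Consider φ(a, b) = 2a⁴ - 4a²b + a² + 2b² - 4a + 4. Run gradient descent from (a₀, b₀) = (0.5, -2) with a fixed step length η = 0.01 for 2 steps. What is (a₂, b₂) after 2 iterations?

∇φ = (8a³ - 8ab + 2a - 4, -4a² + 4b)
(a₁, b₁) = (0.5, -2) − 0.01·(6, -9) = (0.44, -1.91)
(a₂, b₂) = (0.44, -1.91) − 0.01·(4.284672, -8.4144) = (0.39715328, -1.825856)

(0.39715328, -1.825856)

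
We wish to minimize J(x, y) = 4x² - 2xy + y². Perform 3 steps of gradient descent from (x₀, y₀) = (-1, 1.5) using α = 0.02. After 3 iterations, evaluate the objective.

∇J = (8x - 2y, -2x + 2y)
(x₁, y₁) = (-1, 1.5) − 0.02·(-11, 5) = (-0.78, 1.4)
(x₂, y₂) = (-0.78, 1.4) − 0.02·(-9.04, 4.36) = (-0.5992, 1.3128)
(x₃, y₃) = (-0.5992, 1.3128) − 0.02·(-7.4192, 3.824) = (-0.450816, 1.23632)
J(-0.450816, 1.23632) = 3.456133080064

3.456133080064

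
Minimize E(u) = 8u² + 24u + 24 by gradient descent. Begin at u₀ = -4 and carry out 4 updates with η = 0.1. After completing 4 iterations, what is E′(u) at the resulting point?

-5.184

E′(u) = 16u + 24
u₁ = -4 − 0.1·(-40) = 0
u₂ = 0 − 0.1·24 = -2.4
u₃ = -2.4 − 0.1·(-14.4) = -0.96
u₄ = -0.96 − 0.1·8.64 = -1.824
E′(u) at (-1.824) = -5.184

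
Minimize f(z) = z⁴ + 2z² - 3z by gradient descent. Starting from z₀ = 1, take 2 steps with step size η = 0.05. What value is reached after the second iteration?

0.665625

f′(z) = 4z³ + 4z - 3
Step 1: f′(1) = 5; z₁ = 1 − 0.05·5 = 0.75
Step 2: f′(0.75) = 1.6875; z₂ = 0.75 − 0.05·1.6875 = 0.665625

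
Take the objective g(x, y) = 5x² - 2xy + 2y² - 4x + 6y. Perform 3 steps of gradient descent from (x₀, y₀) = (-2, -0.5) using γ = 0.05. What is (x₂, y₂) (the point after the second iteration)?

(-0.315, -1.105)

∇g = (10x - 2y - 4, -2x + 4y + 6)
(x₁, y₁) = (-2, -0.5) − 0.05·(-23, 8) = (-0.85, -0.9)
(x₂, y₂) = (-0.85, -0.9) − 0.05·(-10.7, 4.1) = (-0.315, -1.105)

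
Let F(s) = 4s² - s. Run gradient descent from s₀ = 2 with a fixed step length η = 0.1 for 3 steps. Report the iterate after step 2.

0.2

F′(s) = 8s - 1
Step 1: F′(2) = 15; s₁ = 2 − 0.1·15 = 0.5
Step 2: F′(0.5) = 3; s₂ = 0.5 − 0.1·3 = 0.2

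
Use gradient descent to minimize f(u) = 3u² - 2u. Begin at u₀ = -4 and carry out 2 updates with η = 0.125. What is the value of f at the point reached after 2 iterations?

-0.11328125

f′(u) = 6u - 2
Step 1: f′(-4) = -26; u₁ = -4 − 0.125·(-26) = -0.75
Step 2: f′(-0.75) = -6.5; u₂ = -0.75 − 0.125·(-6.5) = 0.0625
f(0.0625) = -0.11328125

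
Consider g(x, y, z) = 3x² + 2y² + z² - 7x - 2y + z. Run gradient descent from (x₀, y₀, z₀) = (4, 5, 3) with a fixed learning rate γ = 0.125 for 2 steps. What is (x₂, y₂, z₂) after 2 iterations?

(1.34375, 1.625, 1.46875)

∇g = (6x - 7, 4y - 2, 2z + 1)
Step 1: at (4, 5, 3), ∇g = (17, 18, 7) → (4, 5, 3) − 0.125·(17, 18, 7) = (1.875, 2.75, 2.125)
Step 2: at (1.875, 2.75, 2.125), ∇g = (4.25, 9, 5.25) → (1.875, 2.75, 2.125) − 0.125·(4.25, 9, 5.25) = (1.34375, 1.625, 1.46875)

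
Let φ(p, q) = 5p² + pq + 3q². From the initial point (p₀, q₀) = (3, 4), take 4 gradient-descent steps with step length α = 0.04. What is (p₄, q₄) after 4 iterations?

∇φ = (10p + q, p + 6q)
(p₁, q₁) = (3, 4) − 0.04·(34, 27) = (1.64, 2.92)
(p₂, q₂) = (1.64, 2.92) − 0.04·(19.32, 19.16) = (0.8672, 2.1536)
(p₃, q₃) = (0.8672, 2.1536) − 0.04·(10.8256, 13.7888) = (0.434176, 1.602048)
(p₄, q₄) = (0.434176, 1.602048) − 0.04·(5.943808, 10.046464) = (0.19642368, 1.20018944)

(0.19642368, 1.20018944)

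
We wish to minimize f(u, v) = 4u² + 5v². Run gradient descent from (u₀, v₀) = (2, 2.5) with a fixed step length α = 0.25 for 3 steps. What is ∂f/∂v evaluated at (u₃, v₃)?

∇f = (8u, 10v)
Step 1: at (2, 2.5), ∇f = (16, 25) → (2, 2.5) − 0.25·(16, 25) = (-2, -3.75)
Step 2: at (-2, -3.75), ∇f = (-16, -37.5) → (-2, -3.75) − 0.25·(-16, -37.5) = (2, 5.625)
Step 3: at (2, 5.625), ∇f = (16, 56.25) → (2, 5.625) − 0.25·(16, 56.25) = (-2, -8.4375)
∂f/∂v at (-2, -8.4375) = -84.375

-84.375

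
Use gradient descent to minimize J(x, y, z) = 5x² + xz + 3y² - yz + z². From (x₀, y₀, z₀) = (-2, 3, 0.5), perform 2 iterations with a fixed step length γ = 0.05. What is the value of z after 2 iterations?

∇J = (10x + z, 6y - z, x - y + 2z)
(x₁, y₁, z₁) = (-2, 3, 0.5) − 0.05·(-19.5, 17.5, -4) = (-1.025, 2.125, 0.7)
(x₂, y₂, z₂) = (-1.025, 2.125, 0.7) − 0.05·(-9.55, 12.05, -1.75) = (-0.5475, 1.5225, 0.7875)
z = 0.7875

0.7875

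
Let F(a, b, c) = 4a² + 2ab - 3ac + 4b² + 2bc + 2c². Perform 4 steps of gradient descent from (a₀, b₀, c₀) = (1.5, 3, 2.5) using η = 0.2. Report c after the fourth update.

∇F = (8a + 2b - 3c, 2a + 8b + 2c, -3a + 2b + 4c)
Step 1: at (1.5, 3, 2.5), ∇F = (10.5, 32, 11.5) → (1.5, 3, 2.5) − 0.2·(10.5, 32, 11.5) = (-0.6, -3.4, 0.2)
Step 2: at (-0.6, -3.4, 0.2), ∇F = (-12.2, -28, -4.2) → (-0.6, -3.4, 0.2) − 0.2·(-12.2, -28, -4.2) = (1.84, 2.2, 1.04)
Step 3: at (1.84, 2.2, 1.04), ∇F = (16, 23.36, 3.04) → (1.84, 2.2, 1.04) − 0.2·(16, 23.36, 3.04) = (-1.36, -2.472, 0.432)
Step 4: at (-1.36, -2.472, 0.432), ∇F = (-17.12, -21.632, 0.864) → (-1.36, -2.472, 0.432) − 0.2·(-17.12, -21.632, 0.864) = (2.064, 1.8544, 0.2592)
c = 0.2592

0.2592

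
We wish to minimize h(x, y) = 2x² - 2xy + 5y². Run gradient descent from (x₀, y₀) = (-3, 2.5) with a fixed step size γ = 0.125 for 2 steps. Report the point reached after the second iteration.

(-0.78125, 0.125)

∇h = (4x - 2y, -2x + 10y)
Step 1: at (-3, 2.5), ∇h = (-17, 31) → (-3, 2.5) − 0.125·(-17, 31) = (-0.875, -1.375)
Step 2: at (-0.875, -1.375), ∇h = (-0.75, -12) → (-0.875, -1.375) − 0.125·(-0.75, -12) = (-0.78125, 0.125)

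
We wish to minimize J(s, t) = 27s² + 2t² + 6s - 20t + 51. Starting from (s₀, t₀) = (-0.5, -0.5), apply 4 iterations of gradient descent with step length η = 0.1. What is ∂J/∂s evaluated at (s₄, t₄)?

-7871.0016

∇J = (54s + 6, 4t - 20)
Step 1: at (-0.5, -0.5), ∇J = (-21, -22) → (-0.5, -0.5) − 0.1·(-21, -22) = (1.6, 1.7)
Step 2: at (1.6, 1.7), ∇J = (92.4, -13.2) → (1.6, 1.7) − 0.1·(92.4, -13.2) = (-7.64, 3.02)
Step 3: at (-7.64, 3.02), ∇J = (-406.56, -7.92) → (-7.64, 3.02) − 0.1·(-406.56, -7.92) = (33.016, 3.812)
Step 4: at (33.016, 3.812), ∇J = (1788.864, -4.752) → (33.016, 3.812) − 0.1·(1788.864, -4.752) = (-145.8704, 4.2872)
∂J/∂s at (-145.8704, 4.2872) = -7871.0016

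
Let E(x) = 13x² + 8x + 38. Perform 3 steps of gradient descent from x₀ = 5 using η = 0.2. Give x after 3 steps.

E′(x) = 26x + 8
Step 1: E′(5) = 138; x₁ = 5 − 0.2·138 = -22.6
Step 2: E′(-22.6) = -579.6; x₂ = -22.6 − 0.2·(-579.6) = 93.32
Step 3: E′(93.32) = 2434.32; x₃ = 93.32 − 0.2·2434.32 = -393.544

-393.544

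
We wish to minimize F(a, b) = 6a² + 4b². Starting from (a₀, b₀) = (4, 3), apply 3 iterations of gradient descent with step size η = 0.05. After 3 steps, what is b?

∇F = (12a, 8b)
Step 1: at (4, 3), ∇F = (48, 24) → (4, 3) − 0.05·(48, 24) = (1.6, 1.8)
Step 2: at (1.6, 1.8), ∇F = (19.2, 14.4) → (1.6, 1.8) − 0.05·(19.2, 14.4) = (0.64, 1.08)
Step 3: at (0.64, 1.08), ∇F = (7.68, 8.64) → (0.64, 1.08) − 0.05·(7.68, 8.64) = (0.256, 0.648)
b = 0.648

0.648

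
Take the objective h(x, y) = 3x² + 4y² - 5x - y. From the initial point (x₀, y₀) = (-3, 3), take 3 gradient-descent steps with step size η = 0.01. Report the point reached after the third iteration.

(-2.350572, 2.363728)

∇h = (6x - 5, 8y - 1)
Step 1: at (-3, 3), ∇h = (-23, 23) → (-3, 3) − 0.01·(-23, 23) = (-2.77, 2.77)
Step 2: at (-2.77, 2.77), ∇h = (-21.62, 21.16) → (-2.77, 2.77) − 0.01·(-21.62, 21.16) = (-2.5538, 2.5584)
Step 3: at (-2.5538, 2.5584), ∇h = (-20.3228, 19.4672) → (-2.5538, 2.5584) − 0.01·(-20.3228, 19.4672) = (-2.350572, 2.363728)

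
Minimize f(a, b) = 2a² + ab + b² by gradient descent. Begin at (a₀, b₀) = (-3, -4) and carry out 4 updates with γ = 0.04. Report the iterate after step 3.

(-1.418368, -2.852736)

∇f = (4a + b, a + 2b)
(a₁, b₁) = (-3, -4) − 0.04·(-16, -11) = (-2.36, -3.56)
(a₂, b₂) = (-2.36, -3.56) − 0.04·(-13, -9.48) = (-1.84, -3.1808)
(a₃, b₃) = (-1.84, -3.1808) − 0.04·(-10.5408, -8.2016) = (-1.418368, -2.852736)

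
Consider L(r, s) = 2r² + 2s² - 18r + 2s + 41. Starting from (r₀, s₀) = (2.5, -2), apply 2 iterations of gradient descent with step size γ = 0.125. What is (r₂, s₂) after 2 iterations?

∇L = (4r - 18, 4s + 2)
(r₁, s₁) = (2.5, -2) − 0.125·(-8, -6) = (3.5, -1.25)
(r₂, s₂) = (3.5, -1.25) − 0.125·(-4, -3) = (4, -0.875)

(4, -0.875)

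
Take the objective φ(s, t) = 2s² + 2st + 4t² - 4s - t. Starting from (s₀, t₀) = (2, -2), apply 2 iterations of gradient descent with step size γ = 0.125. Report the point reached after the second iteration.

∇φ = (4s + 2t - 4, 2s + 8t - 1)
(s₁, t₁) = (2, -2) − 0.125·(0, -13) = (2, -0.375)
(s₂, t₂) = (2, -0.375) − 0.125·(3.25, 0) = (1.59375, -0.375)

(1.59375, -0.375)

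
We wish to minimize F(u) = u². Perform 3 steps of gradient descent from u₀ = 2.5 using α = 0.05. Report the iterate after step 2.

2.025

F′(u) = 2u
u₁ = 2.5 − 0.05·5 = 2.25
u₂ = 2.25 − 0.05·4.5 = 2.025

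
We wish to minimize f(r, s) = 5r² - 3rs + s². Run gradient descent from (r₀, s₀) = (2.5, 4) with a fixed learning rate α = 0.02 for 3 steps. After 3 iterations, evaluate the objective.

∇f = (10r - 3s, -3r + 2s)
Step 1: at (2.5, 4), ∇f = (13, 0.5) → (2.5, 4) − 0.02·(13, 0.5) = (2.24, 3.99)
Step 2: at (2.24, 3.99), ∇f = (10.43, 1.26) → (2.24, 3.99) − 0.02·(10.43, 1.26) = (2.0314, 3.9648)
Step 3: at (2.0314, 3.9648), ∇f = (8.4196, 1.8354) → (2.0314, 3.9648) − 0.02·(8.4196, 1.8354) = (1.863008, 3.928092)
f(1.863008, 3.928092) = 10.829700338576

10.829700338576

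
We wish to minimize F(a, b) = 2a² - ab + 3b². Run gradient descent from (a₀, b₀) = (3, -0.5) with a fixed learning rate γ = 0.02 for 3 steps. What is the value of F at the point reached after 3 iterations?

∇F = (4a - b, -a + 6b)
(a₁, b₁) = (3, -0.5) − 0.02·(12.5, -6) = (2.75, -0.38)
(a₂, b₂) = (2.75, -0.38) − 0.02·(11.38, -5.03) = (2.5224, -0.2794)
(a₃, b₃) = (2.5224, -0.2794) − 0.02·(10.369, -4.1988) = (2.31502, -0.195424)
F(2.31502, -0.195424) = 11.285617288608

11.285617288608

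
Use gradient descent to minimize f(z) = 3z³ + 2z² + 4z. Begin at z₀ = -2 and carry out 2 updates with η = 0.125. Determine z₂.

f′(z) = 9z² + 4z + 4
Step 1: f′(-2) = 32; z₁ = -2 − 0.125·32 = -6
Step 2: f′(-6) = 304; z₂ = -6 − 0.125·304 = -44

-44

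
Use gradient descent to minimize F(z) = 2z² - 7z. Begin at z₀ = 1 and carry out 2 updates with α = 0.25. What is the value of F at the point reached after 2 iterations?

-6.125

F′(z) = 4z - 7
z₁ = 1 − 0.25·(-3) = 1.75
z₂ = 1.75 − 0.25·0 = 1.75
F(1.75) = -6.125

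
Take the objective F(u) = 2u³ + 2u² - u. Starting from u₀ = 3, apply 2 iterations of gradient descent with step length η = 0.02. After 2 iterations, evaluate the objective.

F′(u) = 6u² + 4u - 1
Step 1: F′(3) = 65; u₁ = 3 − 0.02·65 = 1.7
Step 2: F′(1.7) = 23.14; u₂ = 1.7 − 0.02·23.14 = 1.2372
F(1.2372) = 5.611602285696

5.611602285696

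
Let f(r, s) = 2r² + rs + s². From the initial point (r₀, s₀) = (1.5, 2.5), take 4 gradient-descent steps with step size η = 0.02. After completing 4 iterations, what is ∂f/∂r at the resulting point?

5.67481928

∇f = (4r + s, r + 2s)
Step 1: at (1.5, 2.5), ∇f = (8.5, 6.5) → (1.5, 2.5) − 0.02·(8.5, 6.5) = (1.33, 2.37)
Step 2: at (1.33, 2.37), ∇f = (7.69, 6.07) → (1.33, 2.37) − 0.02·(7.69, 6.07) = (1.1762, 2.2486)
Step 3: at (1.1762, 2.2486), ∇f = (6.9534, 5.6734) → (1.1762, 2.2486) − 0.02·(6.9534, 5.6734) = (1.037132, 2.135132)
Step 4: at (1.037132, 2.135132), ∇f = (6.28366, 5.307396) → (1.037132, 2.135132) − 0.02·(6.28366, 5.307396) = (0.9114588, 2.02898408)
∂f/∂r at (0.9114588, 2.02898408) = 5.67481928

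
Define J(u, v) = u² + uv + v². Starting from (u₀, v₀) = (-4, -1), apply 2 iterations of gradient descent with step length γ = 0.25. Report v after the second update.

∇J = (2u + v, u + 2v)
(u₁, v₁) = (-4, -1) − 0.25·(-9, -6) = (-1.75, 0.5)
(u₂, v₂) = (-1.75, 0.5) − 0.25·(-3, -0.75) = (-1, 0.6875)
v = 0.6875

0.6875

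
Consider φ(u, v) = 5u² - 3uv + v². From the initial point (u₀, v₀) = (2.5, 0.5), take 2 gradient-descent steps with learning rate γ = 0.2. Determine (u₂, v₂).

(3.28, -0.24)

∇φ = (10u - 3v, -3u + 2v)
(u₁, v₁) = (2.5, 0.5) − 0.2·(23.5, -6.5) = (-2.2, 1.8)
(u₂, v₂) = (-2.2, 1.8) − 0.2·(-27.4, 10.2) = (3.28, -0.24)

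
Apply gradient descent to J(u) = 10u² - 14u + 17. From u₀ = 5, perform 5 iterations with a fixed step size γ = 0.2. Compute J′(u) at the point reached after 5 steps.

-20898

J′(u) = 20u - 14
Step 1: J′(5) = 86; u₁ = 5 − 0.2·86 = -12.2
Step 2: J′(-12.2) = -258; u₂ = -12.2 − 0.2·(-258) = 39.4
Step 3: J′(39.4) = 774; u₃ = 39.4 − 0.2·774 = -115.4
Step 4: J′(-115.4) = -2322; u₄ = -115.4 − 0.2·(-2322) = 349
Step 5: J′(349) = 6966; u₅ = 349 − 0.2·6966 = -1044.2
J′(u) at (-1044.2) = -20898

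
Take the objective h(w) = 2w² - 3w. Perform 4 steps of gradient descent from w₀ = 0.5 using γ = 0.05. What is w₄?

0.6476

h′(w) = 4w - 3
Step 1: h′(0.5) = -1; w₁ = 0.5 − 0.05·(-1) = 0.55
Step 2: h′(0.55) = -0.8; w₂ = 0.55 − 0.05·(-0.8) = 0.59
Step 3: h′(0.59) = -0.64; w₃ = 0.59 − 0.05·(-0.64) = 0.622
Step 4: h′(0.622) = -0.512; w₄ = 0.622 − 0.05·(-0.512) = 0.6476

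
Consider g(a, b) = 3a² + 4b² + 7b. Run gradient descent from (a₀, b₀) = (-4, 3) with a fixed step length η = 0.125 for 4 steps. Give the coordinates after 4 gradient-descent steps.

∇g = (6a, 8b + 7)
Step 1: at (-4, 3), ∇g = (-24, 31) → (-4, 3) − 0.125·(-24, 31) = (-1, -0.875)
Step 2: at (-1, -0.875), ∇g = (-6, 0) → (-1, -0.875) − 0.125·(-6, 0) = (-0.25, -0.875)
Step 3: at (-0.25, -0.875), ∇g = (-1.5, 0) → (-0.25, -0.875) − 0.125·(-1.5, 0) = (-0.0625, -0.875)
Step 4: at (-0.0625, -0.875), ∇g = (-0.375, 0) → (-0.0625, -0.875) − 0.125·(-0.375, 0) = (-0.015625, -0.875)

(-0.015625, -0.875)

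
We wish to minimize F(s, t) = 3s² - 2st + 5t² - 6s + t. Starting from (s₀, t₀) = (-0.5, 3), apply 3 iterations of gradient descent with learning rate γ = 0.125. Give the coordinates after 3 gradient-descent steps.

∇F = (6s - 2t - 6, -2s + 10t + 1)
(s₁, t₁) = (-0.5, 3) − 0.125·(-15, 32) = (1.375, -1)
(s₂, t₂) = (1.375, -1) − 0.125·(4.25, -11.75) = (0.84375, 0.46875)
(s₃, t₃) = (0.84375, 0.46875) − 0.125·(-1.875, 4) = (1.078125, -0.03125)

(1.078125, -0.03125)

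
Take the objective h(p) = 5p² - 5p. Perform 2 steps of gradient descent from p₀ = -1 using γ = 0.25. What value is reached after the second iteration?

-2.875

h′(p) = 10p - 5
p₁ = -1 − 0.25·(-15) = 2.75
p₂ = 2.75 − 0.25·22.5 = -2.875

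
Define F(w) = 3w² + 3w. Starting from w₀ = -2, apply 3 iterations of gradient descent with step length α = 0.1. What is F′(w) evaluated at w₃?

F′(w) = 6w + 3
Step 1: F′(-2) = -9; w₁ = -2 − 0.1·(-9) = -1.1
Step 2: F′(-1.1) = -3.6; w₂ = -1.1 − 0.1·(-3.6) = -0.74
Step 3: F′(-0.74) = -1.44; w₃ = -0.74 − 0.1·(-1.44) = -0.596
F′(w) at (-0.596) = -0.576

-0.576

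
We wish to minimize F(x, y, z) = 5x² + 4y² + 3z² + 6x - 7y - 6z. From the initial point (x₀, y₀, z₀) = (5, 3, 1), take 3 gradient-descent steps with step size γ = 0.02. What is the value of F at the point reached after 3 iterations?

39.586999896064

∇F = (10x + 6, 8y - 7, 6z - 6)
(x₁, y₁, z₁) = (5, 3, 1) − 0.02·(56, 17, 0) = (3.88, 2.66, 1)
(x₂, y₂, z₂) = (3.88, 2.66, 1) − 0.02·(44.8, 14.28, 0) = (2.984, 2.3744, 1)
(x₃, y₃, z₃) = (2.984, 2.3744, 1) − 0.02·(35.84, 11.9952, 0) = (2.2672, 2.134496, 1)
F(2.2672, 2.134496, 1) = 39.586999896064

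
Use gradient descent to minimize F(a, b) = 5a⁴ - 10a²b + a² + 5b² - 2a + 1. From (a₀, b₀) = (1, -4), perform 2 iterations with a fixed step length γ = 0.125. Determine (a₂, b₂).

(3729.125, 164.75)

∇F = (20a³ - 20ab + 2a - 2, -10a² + 10b)
(a₁, b₁) = (1, -4) − 0.125·(100, -50) = (-11.5, 2.25)
(a₂, b₂) = (-11.5, 2.25) − 0.125·(-29925, -1300) = (3729.125, 164.75)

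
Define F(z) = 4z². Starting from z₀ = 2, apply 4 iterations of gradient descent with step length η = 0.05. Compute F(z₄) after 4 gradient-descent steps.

0.26873856

F′(z) = 8z
Step 1: F′(2) = 16; z₁ = 2 − 0.05·16 = 1.2
Step 2: F′(1.2) = 9.6; z₂ = 1.2 − 0.05·9.6 = 0.72
Step 3: F′(0.72) = 5.76; z₃ = 0.72 − 0.05·5.76 = 0.432
Step 4: F′(0.432) = 3.456; z₄ = 0.432 − 0.05·3.456 = 0.2592
F(0.2592) = 0.26873856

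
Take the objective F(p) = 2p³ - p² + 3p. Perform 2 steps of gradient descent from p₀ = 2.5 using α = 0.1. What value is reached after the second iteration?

-2.2215

F′(p) = 6p² - 2p + 3
Step 1: F′(2.5) = 35.5; p₁ = 2.5 − 0.1·35.5 = -1.05
Step 2: F′(-1.05) = 11.715; p₂ = -1.05 − 0.1·11.715 = -2.2215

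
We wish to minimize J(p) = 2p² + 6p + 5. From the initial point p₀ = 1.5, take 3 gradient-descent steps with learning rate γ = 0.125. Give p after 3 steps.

J′(p) = 4p + 6
Step 1: J′(1.5) = 12; p₁ = 1.5 − 0.125·12 = 0
Step 2: J′(0) = 6; p₂ = 0 − 0.125·6 = -0.75
Step 3: J′(-0.75) = 3; p₃ = -0.75 − 0.125·3 = -1.125

-1.125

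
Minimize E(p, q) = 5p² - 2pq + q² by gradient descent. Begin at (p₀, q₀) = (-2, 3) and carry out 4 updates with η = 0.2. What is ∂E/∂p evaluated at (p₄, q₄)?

∇E = (10p - 2q, -2p + 2q)
Step 1: at (-2, 3), ∇E = (-26, 10) → (-2, 3) − 0.2·(-26, 10) = (3.2, 1)
Step 2: at (3.2, 1), ∇E = (30, -4.4) → (3.2, 1) − 0.2·(30, -4.4) = (-2.8, 1.88)
Step 3: at (-2.8, 1.88), ∇E = (-31.76, 9.36) → (-2.8, 1.88) − 0.2·(-31.76, 9.36) = (3.552, 0.008)
Step 4: at (3.552, 0.008), ∇E = (35.504, -7.088) → (3.552, 0.008) − 0.2·(35.504, -7.088) = (-3.5488, 1.4256)
∂E/∂p at (-3.5488, 1.4256) = -38.3392

-38.3392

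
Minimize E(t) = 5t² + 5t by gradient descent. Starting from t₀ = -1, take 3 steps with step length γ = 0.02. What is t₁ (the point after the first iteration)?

E′(t) = 10t + 5
Step 1: E′(-1) = -5; t₁ = -1 − 0.02·(-5) = -0.9

-0.9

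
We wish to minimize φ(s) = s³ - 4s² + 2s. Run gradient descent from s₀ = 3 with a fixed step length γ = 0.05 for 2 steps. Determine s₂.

φ′(s) = 3s² - 8s + 2
s₁ = 3 − 0.05·5 = 2.75
s₂ = 2.75 − 0.05·2.6875 = 2.615625

2.615625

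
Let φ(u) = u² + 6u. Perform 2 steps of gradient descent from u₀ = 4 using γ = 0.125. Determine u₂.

φ′(u) = 2u + 6
u₁ = 4 − 0.125·14 = 2.25
u₂ = 2.25 − 0.125·10.5 = 0.9375

0.9375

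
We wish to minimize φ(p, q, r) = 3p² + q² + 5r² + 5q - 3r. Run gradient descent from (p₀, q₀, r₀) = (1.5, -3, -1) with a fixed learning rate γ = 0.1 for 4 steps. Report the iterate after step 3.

∇φ = (6p, 2q + 5, 10r - 3)
Step 1: at (1.5, -3, -1), ∇φ = (9, -1, -13) → (1.5, -3, -1) − 0.1·(9, -1, -13) = (0.6, -2.9, 0.3)
Step 2: at (0.6, -2.9, 0.3), ∇φ = (3.6, -0.8, 0) → (0.6, -2.9, 0.3) − 0.1·(3.6, -0.8, 0) = (0.24, -2.82, 0.3)
Step 3: at (0.24, -2.82, 0.3), ∇φ = (1.44, -0.64, 0) → (0.24, -2.82, 0.3) − 0.1·(1.44, -0.64, 0) = (0.096, -2.756, 0.3)

(0.096, -2.756, 0.3)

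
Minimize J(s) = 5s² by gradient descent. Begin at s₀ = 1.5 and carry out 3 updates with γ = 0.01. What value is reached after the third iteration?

1.0935

J′(s) = 10s
s₁ = 1.5 − 0.01·15 = 1.35
s₂ = 1.35 − 0.01·13.5 = 1.215
s₃ = 1.215 − 0.01·12.15 = 1.0935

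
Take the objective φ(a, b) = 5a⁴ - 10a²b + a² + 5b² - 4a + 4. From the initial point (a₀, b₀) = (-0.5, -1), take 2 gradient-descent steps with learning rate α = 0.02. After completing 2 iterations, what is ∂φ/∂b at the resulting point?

∇φ = (20a³ - 20ab + 2a - 4, -10a² + 10b)
(a₁, b₁) = (-0.5, -1) − 0.02·(-17.5, -12.5) = (-0.15, -0.75)
(a₂, b₂) = (-0.15, -0.75) − 0.02·(-6.6175, -7.725) = (-0.01765, -0.5955)
∂φ/∂b at (-0.01765, -0.5955) = -5.958115225

-5.958115225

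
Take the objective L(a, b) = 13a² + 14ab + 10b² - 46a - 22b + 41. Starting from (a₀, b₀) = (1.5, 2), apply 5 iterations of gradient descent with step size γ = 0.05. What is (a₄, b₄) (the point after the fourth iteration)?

∇L = (26a + 14b - 46, 14a + 20b - 22)
Step 1: at (1.5, 2), ∇L = (21, 39) → (1.5, 2) − 0.05·(21, 39) = (0.45, 0.05)
Step 2: at (0.45, 0.05), ∇L = (-33.6, -14.7) → (0.45, 0.05) − 0.05·(-33.6, -14.7) = (2.13, 0.785)
Step 3: at (2.13, 0.785), ∇L = (20.37, 23.52) → (2.13, 0.785) − 0.05·(20.37, 23.52) = (1.1115, -0.391)
Step 4: at (1.1115, -0.391), ∇L = (-22.575, -14.259) → (1.1115, -0.391) − 0.05·(-22.575, -14.259) = (2.24025, 0.32195)

(2.24025, 0.32195)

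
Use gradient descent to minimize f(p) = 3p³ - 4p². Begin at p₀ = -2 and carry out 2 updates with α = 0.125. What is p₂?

f′(p) = 9p² - 8p
Step 1: f′(-2) = 52; p₁ = -2 − 0.125·52 = -8.5
Step 2: f′(-8.5) = 718.25; p₂ = -8.5 − 0.125·718.25 = -98.28125

-98.28125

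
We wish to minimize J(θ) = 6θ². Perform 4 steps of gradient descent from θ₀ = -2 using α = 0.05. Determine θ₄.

J′(θ) = 12θ
θ₁ = -2 − 0.05·(-24) = -0.8
θ₂ = -0.8 − 0.05·(-9.6) = -0.32
θ₃ = -0.32 − 0.05·(-3.84) = -0.128
θ₄ = -0.128 − 0.05·(-1.536) = -0.0512

-0.0512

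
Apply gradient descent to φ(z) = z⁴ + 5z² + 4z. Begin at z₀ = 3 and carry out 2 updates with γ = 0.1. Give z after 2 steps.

561.5712

φ′(z) = 4z³ + 10z + 4
z₁ = 3 − 0.1·142 = -11.2
z₂ = -11.2 − 0.1·(-5727.712) = 561.5712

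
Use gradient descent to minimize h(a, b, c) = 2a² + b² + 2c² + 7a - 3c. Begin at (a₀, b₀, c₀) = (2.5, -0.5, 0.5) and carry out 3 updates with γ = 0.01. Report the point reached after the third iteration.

(2.010128, -0.470596, 0.528816)

∇h = (4a + 7, 2b, 4c - 3)
Step 1: at (2.5, -0.5, 0.5), ∇h = (17, -1, -1) → (2.5, -0.5, 0.5) − 0.01·(17, -1, -1) = (2.33, -0.49, 0.51)
Step 2: at (2.33, -0.49, 0.51), ∇h = (16.32, -0.98, -0.96) → (2.33, -0.49, 0.51) − 0.01·(16.32, -0.98, -0.96) = (2.1668, -0.4802, 0.5196)
Step 3: at (2.1668, -0.4802, 0.5196), ∇h = (15.6672, -0.9604, -0.9216) → (2.1668, -0.4802, 0.5196) − 0.01·(15.6672, -0.9604, -0.9216) = (2.010128, -0.470596, 0.528816)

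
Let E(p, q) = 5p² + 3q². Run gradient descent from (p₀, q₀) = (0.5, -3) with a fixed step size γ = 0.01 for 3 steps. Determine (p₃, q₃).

(0.3645, -2.491752)

∇E = (10p, 6q)
(p₁, q₁) = (0.5, -3) − 0.01·(5, -18) = (0.45, -2.82)
(p₂, q₂) = (0.45, -2.82) − 0.01·(4.5, -16.92) = (0.405, -2.6508)
(p₃, q₃) = (0.405, -2.6508) − 0.01·(4.05, -15.9048) = (0.3645, -2.491752)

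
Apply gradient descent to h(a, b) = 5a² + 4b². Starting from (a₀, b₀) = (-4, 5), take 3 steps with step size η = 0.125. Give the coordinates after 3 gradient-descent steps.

∇h = (10a, 8b)
Step 1: at (-4, 5), ∇h = (-40, 40) → (-4, 5) − 0.125·(-40, 40) = (1, 0)
Step 2: at (1, 0), ∇h = (10, 0) → (1, 0) − 0.125·(10, 0) = (-0.25, 0)
Step 3: at (-0.25, 0), ∇h = (-2.5, 0) → (-0.25, 0) − 0.125·(-2.5, 0) = (0.0625, 0)

(0.0625, 0)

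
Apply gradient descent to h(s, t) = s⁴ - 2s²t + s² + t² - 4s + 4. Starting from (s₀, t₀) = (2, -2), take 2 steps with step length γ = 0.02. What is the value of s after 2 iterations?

0.84197888

∇h = (4s³ - 4st + 2s - 4, -2s² + 2t)
Step 1: at (2, -2), ∇h = (48, -12) → (2, -2) − 0.02·(48, -12) = (1.04, -1.76)
Step 2: at (1.04, -1.76), ∇h = (9.901056, -5.6832) → (1.04, -1.76) − 0.02·(9.901056, -5.6832) = (0.84197888, -1.646336)
s = 0.84197888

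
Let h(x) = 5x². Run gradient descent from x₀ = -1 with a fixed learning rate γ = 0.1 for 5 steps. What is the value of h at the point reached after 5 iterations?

0

h′(x) = 10x
x₁ = -1 − 0.1·(-10) = 0
x₂ = 0 − 0.1·0 = 0
x₃ = 0 − 0.1·0 = 0
x₄ = 0 − 0.1·0 = 0
x₅ = 0 − 0.1·0 = 0
h(0) = 0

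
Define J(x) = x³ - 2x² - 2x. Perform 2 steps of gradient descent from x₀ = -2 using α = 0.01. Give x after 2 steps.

-2.389772

J′(x) = 3x² - 4x - 2
x₁ = -2 − 0.01·18 = -2.18
x₂ = -2.18 − 0.01·20.9772 = -2.389772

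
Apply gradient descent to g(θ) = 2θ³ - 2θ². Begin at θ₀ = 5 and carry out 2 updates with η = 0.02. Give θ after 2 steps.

1.9008

g′(θ) = 6θ² - 4θ
θ₁ = 5 − 0.02·130 = 2.4
θ₂ = 2.4 − 0.02·24.96 = 1.9008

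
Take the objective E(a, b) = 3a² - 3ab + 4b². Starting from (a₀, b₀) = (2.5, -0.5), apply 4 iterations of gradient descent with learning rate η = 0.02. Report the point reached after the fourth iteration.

∇E = (6a - 3b, -3a + 8b)
Step 1: at (2.5, -0.5), ∇E = (16.5, -11.5) → (2.5, -0.5) − 0.02·(16.5, -11.5) = (2.17, -0.27)
Step 2: at (2.17, -0.27), ∇E = (13.83, -8.67) → (2.17, -0.27) − 0.02·(13.83, -8.67) = (1.8934, -0.0966)
Step 3: at (1.8934, -0.0966), ∇E = (11.6502, -6.453) → (1.8934, -0.0966) − 0.02·(11.6502, -6.453) = (1.660396, 0.03246)
Step 4: at (1.660396, 0.03246), ∇E = (9.864996, -4.721508) → (1.660396, 0.03246) − 0.02·(9.864996, -4.721508) = (1.46309608, 0.12689016)

(1.46309608, 0.12689016)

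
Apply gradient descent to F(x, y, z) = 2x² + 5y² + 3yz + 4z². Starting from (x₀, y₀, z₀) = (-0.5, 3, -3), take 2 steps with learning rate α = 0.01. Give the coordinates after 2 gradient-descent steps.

∇F = (4x, 10y + 3z, 3y + 8z)
(x₁, y₁, z₁) = (-0.5, 3, -3) − 0.01·(-2, 21, -15) = (-0.48, 2.79, -2.85)
(x₂, y₂, z₂) = (-0.48, 2.79, -2.85) − 0.01·(-1.92, 19.35, -14.43) = (-0.4608, 2.5965, -2.7057)

(-0.4608, 2.5965, -2.7057)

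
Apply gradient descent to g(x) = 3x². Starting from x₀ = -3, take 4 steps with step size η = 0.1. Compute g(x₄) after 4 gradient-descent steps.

g′(x) = 6x
Step 1: g′(-3) = -18; x₁ = -3 − 0.1·(-18) = -1.2
Step 2: g′(-1.2) = -7.2; x₂ = -1.2 − 0.1·(-7.2) = -0.48
Step 3: g′(-0.48) = -2.88; x₃ = -0.48 − 0.1·(-2.88) = -0.192
Step 4: g′(-0.192) = -1.152; x₄ = -0.192 − 0.1·(-1.152) = -0.0768
g(-0.0768) = 0.01769472

0.01769472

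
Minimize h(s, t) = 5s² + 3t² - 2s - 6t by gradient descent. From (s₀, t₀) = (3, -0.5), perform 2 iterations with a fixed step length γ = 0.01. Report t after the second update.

-0.3254

∇h = (10s - 2, 6t - 6)
(s₁, t₁) = (3, -0.5) − 0.01·(28, -9) = (2.72, -0.41)
(s₂, t₂) = (2.72, -0.41) − 0.01·(25.2, -8.46) = (2.468, -0.3254)
t = -0.3254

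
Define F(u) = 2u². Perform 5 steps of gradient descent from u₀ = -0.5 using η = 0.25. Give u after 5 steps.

0

F′(u) = 4u
Step 1: F′(-0.5) = -2; u₁ = -0.5 − 0.25·(-2) = 0
Step 2: F′(0) = 0; u₂ = 0 − 0.25·0 = 0
Step 3: F′(0) = 0; u₃ = 0 − 0.25·0 = 0
Step 4: F′(0) = 0; u₄ = 0 − 0.25·0 = 0
Step 5: F′(0) = 0; u₅ = 0 − 0.25·0 = 0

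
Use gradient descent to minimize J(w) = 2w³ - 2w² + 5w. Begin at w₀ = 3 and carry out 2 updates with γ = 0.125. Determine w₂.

J′(w) = 6w² - 4w + 5
Step 1: J′(3) = 47; w₁ = 3 − 0.125·47 = -2.875
Step 2: J′(-2.875) = 66.09375; w₂ = -2.875 − 0.125·66.09375 = -11.13671875

-11.13671875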